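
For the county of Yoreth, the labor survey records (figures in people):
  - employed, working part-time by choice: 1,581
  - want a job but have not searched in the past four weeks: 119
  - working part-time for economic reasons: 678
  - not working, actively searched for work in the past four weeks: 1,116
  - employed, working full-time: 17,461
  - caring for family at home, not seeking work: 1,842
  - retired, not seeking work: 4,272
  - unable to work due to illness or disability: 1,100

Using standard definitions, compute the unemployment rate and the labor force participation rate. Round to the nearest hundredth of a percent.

Unemployment rate ≈ 5.36%; labor force participation rate ≈ 73.97%.

Employed = 1,581 + 678 + 17,461 = 19,720 (anyone who worked, including part-time for economic reasons, counts as employed).
Unemployed = 1,116.
Labor force = 19,720 + 1,116 = 20,836.
Not in labor force = 119 + 1,842 + 4,272 + 1,100 = 7,333 (those not working and not actively searching are outside the labor force — including those who want a job but have given up searching).
Civilian working-age population = 20,836 + 7,333 = 28,169.
Unemployment rate = 1,116 / 20,836 = 5.36%.
Labor force participation rate = 20,836 / 28,169 = 73.97%.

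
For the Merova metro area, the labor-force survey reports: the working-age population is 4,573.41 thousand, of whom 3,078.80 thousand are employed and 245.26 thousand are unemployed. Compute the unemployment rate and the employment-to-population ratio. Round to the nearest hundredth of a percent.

Labor force = employed + unemployed = 3,078.80 + 245.26 = 3,324.06 thousand.
Unemployment rate = 245.26 / 3,324.06 = 7.38%.
Employment-population ratio = 3,078.80 / 4,573.41 = 67.32%.

Unemployment rate ≈ 7.38%; employment-population ratio ≈ 67.32%.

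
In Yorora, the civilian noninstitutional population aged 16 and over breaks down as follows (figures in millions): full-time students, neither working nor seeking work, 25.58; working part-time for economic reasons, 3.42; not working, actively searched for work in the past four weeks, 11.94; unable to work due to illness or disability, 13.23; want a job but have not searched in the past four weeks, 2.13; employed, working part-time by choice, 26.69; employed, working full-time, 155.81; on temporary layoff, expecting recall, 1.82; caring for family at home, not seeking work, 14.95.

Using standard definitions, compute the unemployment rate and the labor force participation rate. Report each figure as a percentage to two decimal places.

Unemployment rate ≈ 6.89%; labor force participation rate ≈ 78.13%.

Employed = 3.42 + 26.69 + 155.81 = 185.92 million (anyone who worked, including part-time for economic reasons, counts as employed).
Unemployed = 11.94 + 1.82 = 13.76 million (jobless and actively searching, or on temporary layoff).
Labor force = 185.92 + 13.76 = 199.68 million.
Not in labor force = 25.58 + 13.23 + 2.13 + 14.95 = 55.89 million (those not working and not actively searching are outside the labor force — including those who want a job but have given up searching).
Civilian working-age population = 199.68 + 55.89 = 255.57 million.
Unemployment rate = 13.76 / 199.68 = 6.89%.
Labor force participation rate = 199.68 / 255.57 = 78.13%.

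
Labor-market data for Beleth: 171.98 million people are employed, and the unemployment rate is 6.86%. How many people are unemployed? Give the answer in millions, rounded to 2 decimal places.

Let U be the number unemployed. The labor force is E + U, and U/(E+U) = 0.0686.
So U = 0.0686 × 171.98 / (1 − 0.0686) = 11.7978 / 0.9314 ≈ 12.67 million.

About 12.67 million are unemployed.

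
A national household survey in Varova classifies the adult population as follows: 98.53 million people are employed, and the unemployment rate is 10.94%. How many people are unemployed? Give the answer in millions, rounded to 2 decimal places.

About 12.10 million are unemployed.

Let U be the number unemployed. The labor force is E + U, and U/(E+U) = 0.1094.
So U = 0.1094 × 98.53 / (1 − 0.1094) = 10.7792 / 0.8906 ≈ 12.10 million.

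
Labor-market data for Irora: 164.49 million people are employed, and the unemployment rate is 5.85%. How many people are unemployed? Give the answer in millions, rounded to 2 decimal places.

About 10.22 million are unemployed.

Let U be the number unemployed. The labor force is E + U, and U/(E+U) = 0.0585.
So U = 0.0585 × 164.49 / (1 − 0.0585) = 9.6227 / 0.9415 ≈ 10.22 million.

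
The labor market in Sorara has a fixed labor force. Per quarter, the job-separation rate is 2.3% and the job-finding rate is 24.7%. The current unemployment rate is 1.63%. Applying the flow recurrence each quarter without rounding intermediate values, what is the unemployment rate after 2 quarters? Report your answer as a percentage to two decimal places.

Unemployment rate after two quarters ≈ 4.85%.

With a fixed labor force, u_{t+1} = u_t + s·(1−u_t) − f·u_t = u_t·(1−s−f) + s.
Here 1−s−f = 0.730 and s = 0.023.
u_1 = 0.016300 × 0.730 + 0.023 = 0.034899.
u_2 = 0.034899 × 0.730 + 0.023 = 0.048476.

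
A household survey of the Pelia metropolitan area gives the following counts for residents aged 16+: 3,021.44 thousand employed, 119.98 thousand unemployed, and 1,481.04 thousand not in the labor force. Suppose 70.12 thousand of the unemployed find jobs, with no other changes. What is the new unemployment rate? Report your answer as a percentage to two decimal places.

Initially, labor force = 3,021.44 + 119.98 = 3,141.42 thousand, so u = 119.98/3,141.42 = 3.82%.
After the change, unemployed falls and employed rises by 70.12; labor force unchanged → E = 3,091.56, U = 49.86, labor force = 3,141.42 thousand.
New unemployment rate = 49.86 / 3,141.42 = 1.59%.

New unemployment rate ≈ 1.59%.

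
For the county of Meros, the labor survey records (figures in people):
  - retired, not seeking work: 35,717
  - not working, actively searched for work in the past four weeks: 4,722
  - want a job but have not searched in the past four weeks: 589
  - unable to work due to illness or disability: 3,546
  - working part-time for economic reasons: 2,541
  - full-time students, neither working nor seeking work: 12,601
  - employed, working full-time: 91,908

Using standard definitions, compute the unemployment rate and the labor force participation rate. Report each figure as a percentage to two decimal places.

Employed = 2,541 + 91,908 = 94,449 (anyone who worked, including part-time for economic reasons, counts as employed).
Unemployed = 4,722.
Labor force = 94,449 + 4,722 = 99,171.
Not in labor force = 35,717 + 589 + 3,546 + 12,601 = 52,453 (those not working and not actively searching are outside the labor force — including those who want a job but have given up searching).
Civilian working-age population = 99,171 + 52,453 = 151,624.
Unemployment rate = 4,722 / 99,171 = 4.76%.
Labor force participation rate = 99,171 / 151,624 = 65.41%.

Unemployment rate ≈ 4.76%; labor force participation rate ≈ 65.41%.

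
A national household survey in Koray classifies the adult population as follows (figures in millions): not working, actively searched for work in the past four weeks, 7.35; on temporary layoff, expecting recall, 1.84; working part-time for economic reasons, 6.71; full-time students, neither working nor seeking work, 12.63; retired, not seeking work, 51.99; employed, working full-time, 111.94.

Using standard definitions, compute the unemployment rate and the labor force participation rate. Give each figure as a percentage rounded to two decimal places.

Unemployment rate ≈ 7.19%; labor force participation rate ≈ 66.42%.

Employed = 6.71 + 111.94 = 118.65 million (anyone who worked, including part-time for economic reasons, counts as employed).
Unemployed = 7.35 + 1.84 = 9.19 million (jobless and actively searching, or on temporary layoff).
Labor force = 118.65 + 9.19 = 127.84 million.
Not in labor force = 12.63 + 51.99 = 64.62 million (those not working and not actively searching are outside the labor force).
Civilian working-age population = 127.84 + 64.62 = 192.46 million.
Unemployment rate = 9.19 / 127.84 = 7.19%.
Labor force participation rate = 127.84 / 192.46 = 66.42%.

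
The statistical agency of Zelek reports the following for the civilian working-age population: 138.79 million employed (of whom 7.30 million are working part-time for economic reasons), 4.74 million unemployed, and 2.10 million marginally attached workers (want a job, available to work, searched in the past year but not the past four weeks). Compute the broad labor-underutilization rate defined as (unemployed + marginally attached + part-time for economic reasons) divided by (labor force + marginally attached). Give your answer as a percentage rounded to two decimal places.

Broad underutilization rate ≈ 9.71%.

Labor force = 138.79 + 4.74 = 143.53 million.
Numerator = 4.74 + 2.10 + 7.30 = 14.14 million.
Denominator = 143.53 + 2.10 = 145.63 million.
Broad rate = 14.14 / 145.63 = 9.71%.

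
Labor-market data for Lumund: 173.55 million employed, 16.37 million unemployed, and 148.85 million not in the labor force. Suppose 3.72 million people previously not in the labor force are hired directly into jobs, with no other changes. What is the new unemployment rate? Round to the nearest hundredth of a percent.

Initially, labor force = 173.55 + 16.37 = 189.92 million, so u = 16.37/189.92 = 8.62%.
After the change, employed and labor force both rise by 3.72; unemployed unchanged → E = 177.27, U = 16.37, labor force = 193.64 million.
New unemployment rate = 16.37 / 193.64 = 8.45%.

New unemployment rate ≈ 8.45%.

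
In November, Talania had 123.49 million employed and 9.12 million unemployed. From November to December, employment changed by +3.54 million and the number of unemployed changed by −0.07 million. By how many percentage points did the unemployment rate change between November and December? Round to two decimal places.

November: labor force = 123.49 + 9.12 = 132.61; u = 9.12/132.61 = 6.88%.
December: labor force = 127.03 + 9.05 = 136.08; u = 9.05/136.08 = 6.65%.
Change = 6.65% − 6.88% = −0.23 pp.

The unemployment rate changed by −0.23 percentage points.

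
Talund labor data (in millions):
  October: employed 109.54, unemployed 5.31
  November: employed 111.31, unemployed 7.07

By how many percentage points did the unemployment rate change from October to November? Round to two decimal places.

October: labor force = 109.54 + 5.31 = 114.85; u = 5.31/114.85 = 4.62%.
November: labor force = 111.31 + 7.07 = 118.38; u = 7.07/118.38 = 5.97%.
Change = 5.97% − 4.62% = +1.35 pp.

The unemployment rate changed by +1.35 percentage points.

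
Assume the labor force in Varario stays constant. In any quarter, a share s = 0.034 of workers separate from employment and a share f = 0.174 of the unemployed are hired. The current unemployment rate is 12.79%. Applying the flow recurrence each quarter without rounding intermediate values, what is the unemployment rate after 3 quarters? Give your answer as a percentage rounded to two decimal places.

Unemployment rate after three quarters ≈ 14.58%.

With a fixed labor force, u_{t+1} = u_t + s·(1−u_t) − f·u_t = u_t·(1−s−f) + s.
Here 1−s−f = 0.792 and s = 0.034.
u_1 = 0.127900 × 0.792 + 0.034 = 0.135297.
u_2 = 0.135297 × 0.792 + 0.034 = 0.141155.
u_3 = 0.141155 × 0.792 + 0.034 = 0.145795.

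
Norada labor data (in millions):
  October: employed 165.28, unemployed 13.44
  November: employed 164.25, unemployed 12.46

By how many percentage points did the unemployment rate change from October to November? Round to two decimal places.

October: labor force = 165.28 + 13.44 = 178.72; u = 13.44/178.72 = 7.52%.
November: labor force = 164.25 + 12.46 = 176.71; u = 12.46/176.71 = 7.05%.
Change = 7.05% − 7.52% = −0.47 pp.

The unemployment rate changed by −0.47 percentage points.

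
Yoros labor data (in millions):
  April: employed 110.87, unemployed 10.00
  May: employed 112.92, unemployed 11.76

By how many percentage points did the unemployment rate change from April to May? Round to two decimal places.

April: labor force = 110.87 + 10.00 = 120.87; u = 10.00/120.87 = 8.27%.
May: labor force = 112.92 + 11.76 = 124.68; u = 11.76/124.68 = 9.43%.
Change = 9.43% − 8.27% = +1.16 pp.

The unemployment rate changed by +1.16 percentage points.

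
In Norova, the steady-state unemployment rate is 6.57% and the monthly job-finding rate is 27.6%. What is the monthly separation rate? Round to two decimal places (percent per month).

From u* = s/(s+f): s = u·f/(1−u).
s = 0.0657 × 27.6 / (1 − 0.0657) = 1.8133 / 0.9343 ≈ 1.94% per month.

Separation rate ≈ 1.94% per month.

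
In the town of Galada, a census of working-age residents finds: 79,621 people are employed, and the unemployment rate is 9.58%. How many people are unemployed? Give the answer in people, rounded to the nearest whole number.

Let U be the number unemployed. The labor force is E + U, and U/(E+U) = 0.0958.
So U = 0.0958 × 79,621 / (1 − 0.0958) = 7627.69 / 0.9042 ≈ 8,436.

About 8,436 are unemployed.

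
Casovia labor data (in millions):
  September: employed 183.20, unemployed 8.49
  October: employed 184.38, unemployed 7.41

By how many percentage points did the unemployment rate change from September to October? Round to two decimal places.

The unemployment rate changed by −0.57 percentage points.

September: labor force = 183.20 + 8.49 = 191.69; u = 8.49/191.69 = 4.43%.
October: labor force = 184.38 + 7.41 = 191.79; u = 7.41/191.79 = 3.86%.
Change = 3.86% − 4.43% = −0.57 pp.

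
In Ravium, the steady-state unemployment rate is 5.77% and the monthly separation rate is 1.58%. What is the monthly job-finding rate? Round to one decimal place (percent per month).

Job-finding rate ≈ 25.8% per month.

From u* = s/(s+f): f = s·(1−u)/u.
f = 1.58 × (1 − 0.0577) / 0.0577 = 1.4888 / 0.0577 ≈ 25.8% per month.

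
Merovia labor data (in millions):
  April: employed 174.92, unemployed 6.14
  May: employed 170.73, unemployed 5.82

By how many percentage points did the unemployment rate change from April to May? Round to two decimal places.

The unemployment rate changed by −0.09 percentage points.

April: labor force = 174.92 + 6.14 = 181.06; u = 6.14/181.06 = 3.39%.
May: labor force = 170.73 + 5.82 = 176.55; u = 5.82/176.55 = 3.30%.
Change = 3.30% − 3.39% = −0.09 pp.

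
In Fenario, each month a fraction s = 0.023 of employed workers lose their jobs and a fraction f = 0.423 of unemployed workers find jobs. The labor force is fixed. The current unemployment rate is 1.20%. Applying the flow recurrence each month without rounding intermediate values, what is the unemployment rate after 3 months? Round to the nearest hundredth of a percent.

With a fixed labor force, u_{t+1} = u_t + s·(1−u_t) − f·u_t = u_t·(1−s−f) + s.
Here 1−s−f = 0.554 and s = 0.023.
u_1 = 0.012000 × 0.554 + 0.023 = 0.029648.
u_2 = 0.029648 × 0.554 + 0.023 = 0.039425.
u_3 = 0.039425 × 0.554 + 0.023 = 0.044841.

Unemployment rate after three months ≈ 4.48%.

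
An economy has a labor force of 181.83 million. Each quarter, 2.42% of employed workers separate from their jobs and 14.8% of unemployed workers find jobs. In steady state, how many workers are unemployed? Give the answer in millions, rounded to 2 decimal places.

Steady-state unemployment rate u* = s/(s+f) = 2.42/(2.42+14.8) = 0.140534.
Unemployed = u* × labor force = 0.140534 × 181.83 ≈ 25.55 million.

About 25.55 million are unemployed in steady state.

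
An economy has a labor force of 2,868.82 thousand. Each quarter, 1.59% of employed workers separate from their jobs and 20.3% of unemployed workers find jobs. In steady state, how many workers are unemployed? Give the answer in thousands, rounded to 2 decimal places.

Steady-state unemployment rate u* = s/(s+f) = 1.59/(1.59+20.3) = 0.072636.
Unemployed = u* × labor force = 0.072636 × 2,868.82 ≈ 208.38 thousand.

About 208.38 thousand are unemployed in steady state.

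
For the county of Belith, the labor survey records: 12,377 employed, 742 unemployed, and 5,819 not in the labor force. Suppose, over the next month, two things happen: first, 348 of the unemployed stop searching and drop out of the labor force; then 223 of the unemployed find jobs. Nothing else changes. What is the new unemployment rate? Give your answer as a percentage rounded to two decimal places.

Initially, labor force = 12,377 + 742 = 13,119, so u = 742/13,119 = 5.66%.
After the first change, unemployed and labor force both fall by 348 → E = 12,377, U = 394, labor force = 12,771.
After the second change, unemployed falls and employed rises by 223; labor force unchanged → E = 12,600, U = 171, labor force = 12,771.
New unemployment rate = 171 / 12,771 = 1.34%.

New unemployment rate ≈ 1.34%.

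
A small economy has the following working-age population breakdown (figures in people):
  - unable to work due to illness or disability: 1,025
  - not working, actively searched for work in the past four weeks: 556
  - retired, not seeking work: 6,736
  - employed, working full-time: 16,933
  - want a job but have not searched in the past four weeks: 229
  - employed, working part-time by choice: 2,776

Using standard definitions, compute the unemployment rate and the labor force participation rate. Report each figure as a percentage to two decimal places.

Employed = 16,933 + 2,776 = 19,709.
Unemployed = 556.
Labor force = 19,709 + 556 = 20,265.
Not in labor force = 1,025 + 6,736 + 229 = 7,990 (those not working and not actively searching are outside the labor force — including those who want a job but have given up searching).
Civilian working-age population = 20,265 + 7,990 = 28,255.
Unemployment rate = 556 / 20,265 = 2.74%.
Labor force participation rate = 20,265 / 28,255 = 71.72%.

Unemployment rate ≈ 2.74%; labor force participation rate ≈ 71.72%.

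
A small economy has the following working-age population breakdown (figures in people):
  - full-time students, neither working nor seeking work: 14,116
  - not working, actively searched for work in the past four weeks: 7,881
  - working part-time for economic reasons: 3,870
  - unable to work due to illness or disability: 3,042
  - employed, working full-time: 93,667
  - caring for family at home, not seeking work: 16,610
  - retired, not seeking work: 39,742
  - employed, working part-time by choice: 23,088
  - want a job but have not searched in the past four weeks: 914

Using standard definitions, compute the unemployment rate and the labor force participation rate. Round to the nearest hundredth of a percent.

Employed = 3,870 + 93,667 + 23,088 = 120,625 (anyone who worked, including part-time for economic reasons, counts as employed).
Unemployed = 7,881.
Labor force = 120,625 + 7,881 = 128,506.
Not in labor force = 14,116 + 3,042 + 16,610 + 39,742 + 914 = 74,424 (those not working and not actively searching are outside the labor force — including those who want a job but have given up searching).
Civilian working-age population = 128,506 + 74,424 = 202,930.
Unemployment rate = 7,881 / 128,506 = 6.13%.
Labor force participation rate = 128,506 / 202,930 = 63.33%.

Unemployment rate ≈ 6.13%; labor force participation rate ≈ 63.33%.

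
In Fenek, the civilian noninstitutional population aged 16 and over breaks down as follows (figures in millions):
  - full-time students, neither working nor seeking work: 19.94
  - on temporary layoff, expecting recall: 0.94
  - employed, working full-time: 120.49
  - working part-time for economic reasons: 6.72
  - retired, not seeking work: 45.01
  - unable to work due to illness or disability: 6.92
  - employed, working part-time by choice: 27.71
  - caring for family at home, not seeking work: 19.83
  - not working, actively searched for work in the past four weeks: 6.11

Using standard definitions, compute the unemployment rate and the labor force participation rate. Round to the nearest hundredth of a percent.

Employed = 120.49 + 6.72 + 27.71 = 154.92 million (anyone who worked, including part-time for economic reasons, counts as employed).
Unemployed = 0.94 + 6.11 = 7.05 million (jobless and actively searching, or on temporary layoff).
Labor force = 154.92 + 7.05 = 161.97 million.
Not in labor force = 19.94 + 45.01 + 6.92 + 19.83 = 91.70 million (those not working and not actively searching are outside the labor force).
Civilian working-age population = 161.97 + 91.70 = 253.67 million.
Unemployment rate = 7.05 / 161.97 = 4.35%.
Labor force participation rate = 161.97 / 253.67 = 63.85%.

Unemployment rate ≈ 4.35%; labor force participation rate ≈ 63.85%.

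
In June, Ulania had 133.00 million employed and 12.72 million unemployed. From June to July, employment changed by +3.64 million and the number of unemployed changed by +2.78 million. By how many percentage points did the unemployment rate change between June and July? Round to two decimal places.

The unemployment rate changed by +1.46 percentage points.

June: labor force = 133.00 + 12.72 = 145.72; u = 12.72/145.72 = 8.73%.
July: labor force = 136.64 + 15.50 = 152.14; u = 15.50/152.14 = 10.19%.
Change = 10.19% − 8.73% = +1.46 pp.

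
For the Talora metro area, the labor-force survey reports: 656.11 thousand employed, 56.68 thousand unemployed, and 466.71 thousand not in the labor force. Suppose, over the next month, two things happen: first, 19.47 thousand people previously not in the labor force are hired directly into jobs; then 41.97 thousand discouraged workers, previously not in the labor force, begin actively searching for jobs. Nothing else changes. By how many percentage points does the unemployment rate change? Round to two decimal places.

The unemployment rate changes by +4.79 percentage points.

Initially, labor force = 656.11 + 56.68 = 712.79 thousand, so u = 56.68/712.79 = 7.95%.
After the first change, employed and labor force both rise by 19.47; unemployed unchanged → E = 675.58, U = 56.68, labor force = 732.26 thousand.
After the second change, unemployed and labor force both rise by 41.97 → E = 675.58, U = 98.65, labor force = 774.23 thousand.
New unemployment rate = 98.65 / 774.23 = 12.74%.
Change = 12.74% − 7.95% = +4.79 percentage points.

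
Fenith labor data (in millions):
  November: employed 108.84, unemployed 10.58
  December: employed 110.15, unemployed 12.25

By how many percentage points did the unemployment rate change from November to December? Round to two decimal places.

November: labor force = 108.84 + 10.58 = 119.42; u = 10.58/119.42 = 8.86%.
December: labor force = 110.15 + 12.25 = 122.40; u = 12.25/122.40 = 10.01%.
Change = 10.01% − 8.86% = +1.15 pp.

The unemployment rate changed by +1.15 percentage points.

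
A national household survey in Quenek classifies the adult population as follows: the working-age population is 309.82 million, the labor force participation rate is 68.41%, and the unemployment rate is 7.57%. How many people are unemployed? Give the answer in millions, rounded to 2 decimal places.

About 16.04 million are unemployed.

Labor force = 0.6841 × 309.82 = 211.95 million.
Unemployed = 0.0757 × 211.95 ≈ 16.04 million.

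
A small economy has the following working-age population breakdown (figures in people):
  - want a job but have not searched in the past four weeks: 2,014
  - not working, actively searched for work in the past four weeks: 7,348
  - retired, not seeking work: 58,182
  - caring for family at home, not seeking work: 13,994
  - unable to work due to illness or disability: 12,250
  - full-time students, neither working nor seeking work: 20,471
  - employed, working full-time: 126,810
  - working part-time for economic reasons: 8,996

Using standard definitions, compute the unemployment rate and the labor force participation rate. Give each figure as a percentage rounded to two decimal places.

Employed = 126,810 + 8,996 = 135,806 (anyone who worked, including part-time for economic reasons, counts as employed).
Unemployed = 7,348.
Labor force = 135,806 + 7,348 = 143,154.
Not in labor force = 2,014 + 58,182 + 13,994 + 12,250 + 20,471 = 106,911 (those not working and not actively searching are outside the labor force — including those who want a job but have given up searching).
Civilian working-age population = 143,154 + 106,911 = 250,065.
Unemployment rate = 7,348 / 143,154 = 5.13%.
Labor force participation rate = 143,154 / 250,065 = 57.25%.

Unemployment rate ≈ 5.13%; labor force participation rate ≈ 57.25%.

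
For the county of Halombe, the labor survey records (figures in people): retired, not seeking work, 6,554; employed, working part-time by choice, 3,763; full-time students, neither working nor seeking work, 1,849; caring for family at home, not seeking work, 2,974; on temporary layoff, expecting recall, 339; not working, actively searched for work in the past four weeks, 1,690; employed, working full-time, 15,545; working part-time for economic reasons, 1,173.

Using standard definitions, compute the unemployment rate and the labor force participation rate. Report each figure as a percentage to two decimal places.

Employed = 3,763 + 15,545 + 1,173 = 20,481 (anyone who worked, including part-time for economic reasons, counts as employed).
Unemployed = 339 + 1,690 = 2,029 (jobless and actively searching, or on temporary layoff).
Labor force = 20,481 + 2,029 = 22,510.
Not in labor force = 6,554 + 1,849 + 2,974 = 11,377 (those not working and not actively searching are outside the labor force).
Civilian working-age population = 22,510 + 11,377 = 33,887.
Unemployment rate = 2,029 / 22,510 = 9.01%.
Labor force participation rate = 22,510 / 33,887 = 66.43%.

Unemployment rate ≈ 9.01%; labor force participation rate ≈ 66.43%.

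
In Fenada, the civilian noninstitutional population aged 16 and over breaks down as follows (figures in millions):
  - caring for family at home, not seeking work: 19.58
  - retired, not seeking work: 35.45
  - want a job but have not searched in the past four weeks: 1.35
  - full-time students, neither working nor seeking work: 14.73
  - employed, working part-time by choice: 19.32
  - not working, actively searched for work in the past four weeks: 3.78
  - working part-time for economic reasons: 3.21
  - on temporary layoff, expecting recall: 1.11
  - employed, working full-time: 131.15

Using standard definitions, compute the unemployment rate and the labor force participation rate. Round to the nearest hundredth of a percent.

Employed = 19.32 + 3.21 + 131.15 = 153.68 million (anyone who worked, including part-time for economic reasons, counts as employed).
Unemployed = 3.78 + 1.11 = 4.89 million (jobless and actively searching, or on temporary layoff).
Labor force = 153.68 + 4.89 = 158.57 million.
Not in labor force = 19.58 + 35.45 + 1.35 + 14.73 = 71.11 million (those not working and not actively searching are outside the labor force — including those who want a job but have given up searching).
Civilian working-age population = 158.57 + 71.11 = 229.68 million.
Unemployment rate = 4.89 / 158.57 = 3.08%.
Labor force participation rate = 158.57 / 229.68 = 69.04%.

Unemployment rate ≈ 3.08%; labor force participation rate ≈ 69.04%.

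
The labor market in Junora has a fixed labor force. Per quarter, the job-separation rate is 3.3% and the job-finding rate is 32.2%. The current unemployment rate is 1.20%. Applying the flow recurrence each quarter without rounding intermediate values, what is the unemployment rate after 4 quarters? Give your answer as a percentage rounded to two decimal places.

Unemployment rate after four quarters ≈ 7.89%.

With a fixed labor force, u_{t+1} = u_t + s·(1−u_t) − f·u_t = u_t·(1−s−f) + s.
Here 1−s−f = 0.645 and s = 0.033.
u_1 = 0.012000 × 0.645 + 0.033 = 0.040740.
u_2 = 0.040740 × 0.645 + 0.033 = 0.059277.
u_3 = 0.059277 × 0.645 + 0.033 = 0.071234.
u_4 = 0.071234 × 0.645 + 0.033 = 0.078946.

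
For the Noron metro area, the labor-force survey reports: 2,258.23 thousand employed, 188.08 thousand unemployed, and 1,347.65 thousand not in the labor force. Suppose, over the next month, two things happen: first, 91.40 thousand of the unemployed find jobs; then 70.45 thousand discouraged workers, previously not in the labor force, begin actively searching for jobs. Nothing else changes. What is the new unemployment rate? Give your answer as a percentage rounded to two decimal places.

Initially, labor force = 2,258.23 + 188.08 = 2,446.31 thousand, so u = 188.08/2,446.31 = 7.69%.
After the first change, unemployed falls and employed rises by 91.40; labor force unchanged → E = 2,349.63, U = 96.68, labor force = 2,446.31 thousand.
After the second change, unemployed and labor force both rise by 70.45 → E = 2,349.63, U = 167.13, labor force = 2,516.76 thousand.
New unemployment rate = 167.13 / 2,516.76 = 6.64%.

New unemployment rate ≈ 6.64%.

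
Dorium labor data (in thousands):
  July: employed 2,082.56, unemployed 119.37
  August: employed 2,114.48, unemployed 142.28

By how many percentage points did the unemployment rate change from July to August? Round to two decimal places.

The unemployment rate changed by +0.88 percentage points.

July: labor force = 2,082.56 + 119.37 = 2,201.93; u = 119.37/2,201.93 = 5.42%.
August: labor force = 2,114.48 + 142.28 = 2,256.76; u = 142.28/2,256.76 = 6.30%.
Change = 6.30% − 5.42% = +0.88 pp.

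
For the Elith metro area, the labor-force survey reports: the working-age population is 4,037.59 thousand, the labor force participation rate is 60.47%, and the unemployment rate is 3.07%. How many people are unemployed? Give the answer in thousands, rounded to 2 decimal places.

Labor force = 0.6047 × 4,037.59 = 2,441.53 thousand.
Unemployed = 0.0307 × 2,441.53 ≈ 74.95 thousand.

About 74.95 thousand are unemployed.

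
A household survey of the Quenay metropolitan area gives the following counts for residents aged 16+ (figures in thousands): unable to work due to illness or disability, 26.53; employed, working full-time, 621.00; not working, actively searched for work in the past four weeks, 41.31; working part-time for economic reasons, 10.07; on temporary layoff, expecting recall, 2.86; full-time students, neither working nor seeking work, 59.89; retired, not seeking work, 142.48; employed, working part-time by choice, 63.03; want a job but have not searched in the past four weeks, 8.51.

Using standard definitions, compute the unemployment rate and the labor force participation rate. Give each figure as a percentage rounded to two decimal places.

Employed = 621.00 + 10.07 + 63.03 = 694.10 thousand (anyone who worked, including part-time for economic reasons, counts as employed).
Unemployed = 41.31 + 2.86 = 44.17 thousand (jobless and actively searching, or on temporary layoff).
Labor force = 694.10 + 44.17 = 738.27 thousand.
Not in labor force = 26.53 + 59.89 + 142.48 + 8.51 = 237.41 thousand (those not working and not actively searching are outside the labor force — including those who want a job but have given up searching).
Civilian working-age population = 738.27 + 237.41 = 975.68 thousand.
Unemployment rate = 44.17 / 738.27 = 5.98%.
Labor force participation rate = 738.27 / 975.68 = 75.67%.

Unemployment rate ≈ 5.98%; labor force participation rate ≈ 75.67%.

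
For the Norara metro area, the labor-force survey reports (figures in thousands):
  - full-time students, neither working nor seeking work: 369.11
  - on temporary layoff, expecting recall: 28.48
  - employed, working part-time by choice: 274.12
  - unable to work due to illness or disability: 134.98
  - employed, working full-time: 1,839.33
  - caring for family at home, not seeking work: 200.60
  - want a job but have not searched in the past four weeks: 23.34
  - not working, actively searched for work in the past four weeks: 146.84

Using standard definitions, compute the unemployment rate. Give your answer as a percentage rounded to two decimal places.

Employed = 274.12 + 1,839.33 = 2,113.45 thousand.
Unemployed = 28.48 + 146.84 = 175.32 thousand (jobless and actively searching, or on temporary layoff).
Labor force = 2,113.45 + 175.32 = 2,288.77 thousand.
Unemployment rate = 175.32 / 2,288.77 = 7.66%.

Unemployment rate ≈ 7.66%.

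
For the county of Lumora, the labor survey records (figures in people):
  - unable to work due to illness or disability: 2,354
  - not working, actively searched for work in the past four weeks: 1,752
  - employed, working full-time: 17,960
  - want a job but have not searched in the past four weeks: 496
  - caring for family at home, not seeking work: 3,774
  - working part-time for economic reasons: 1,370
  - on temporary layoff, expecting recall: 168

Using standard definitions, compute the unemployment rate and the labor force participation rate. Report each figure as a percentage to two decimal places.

Employed = 17,960 + 1,370 = 19,330 (anyone who worked, including part-time for economic reasons, counts as employed).
Unemployed = 1,752 + 168 = 1,920 (jobless and actively searching, or on temporary layoff).
Labor force = 19,330 + 1,920 = 21,250.
Not in labor force = 2,354 + 496 + 3,774 = 6,624 (those not working and not actively searching are outside the labor force — including those who want a job but have given up searching).
Civilian working-age population = 21,250 + 6,624 = 27,874.
Unemployment rate = 1,920 / 21,250 = 9.04%.
Labor force participation rate = 21,250 / 27,874 = 76.24%.

Unemployment rate ≈ 9.04%; labor force participation rate ≈ 76.24%.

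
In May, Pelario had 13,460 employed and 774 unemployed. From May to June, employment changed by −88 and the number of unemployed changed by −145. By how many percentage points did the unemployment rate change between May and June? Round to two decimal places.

The unemployment rate changed by −0.95 percentage points.

May: labor force = 13,460 + 774 = 14,234; u = 774/14,234 = 5.44%.
June: labor force = 13,372 + 629 = 14,001; u = 629/14,001 = 4.49%.
Change = 4.49% − 5.44% = −0.95 pp.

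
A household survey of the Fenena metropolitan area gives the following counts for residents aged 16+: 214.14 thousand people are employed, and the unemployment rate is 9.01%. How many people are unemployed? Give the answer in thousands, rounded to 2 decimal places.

About 21.20 thousand are unemployed.

Let U be the number unemployed. The labor force is E + U, and U/(E+U) = 0.0901.
So U = 0.0901 × 214.14 / (1 − 0.0901) = 19.2940 / 0.9099 ≈ 21.20 thousand.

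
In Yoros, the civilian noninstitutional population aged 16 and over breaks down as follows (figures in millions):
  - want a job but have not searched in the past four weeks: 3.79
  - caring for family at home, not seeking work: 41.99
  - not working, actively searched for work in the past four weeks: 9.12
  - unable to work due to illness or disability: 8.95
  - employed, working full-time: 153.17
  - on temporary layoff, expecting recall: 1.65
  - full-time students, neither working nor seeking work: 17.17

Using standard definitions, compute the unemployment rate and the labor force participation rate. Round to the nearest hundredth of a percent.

Unemployment rate ≈ 6.57%; labor force participation rate ≈ 69.51%.

Employed = 153.17 million.
Unemployed = 9.12 + 1.65 = 10.77 million (jobless and actively searching, or on temporary layoff).
Labor force = 153.17 + 10.77 = 163.94 million.
Not in labor force = 3.79 + 41.99 + 8.95 + 17.17 = 71.90 million (those not working and not actively searching are outside the labor force — including those who want a job but have given up searching).
Civilian working-age population = 163.94 + 71.90 = 235.84 million.
Unemployment rate = 10.77 / 163.94 = 6.57%.
Labor force participation rate = 163.94 / 235.84 = 69.51%.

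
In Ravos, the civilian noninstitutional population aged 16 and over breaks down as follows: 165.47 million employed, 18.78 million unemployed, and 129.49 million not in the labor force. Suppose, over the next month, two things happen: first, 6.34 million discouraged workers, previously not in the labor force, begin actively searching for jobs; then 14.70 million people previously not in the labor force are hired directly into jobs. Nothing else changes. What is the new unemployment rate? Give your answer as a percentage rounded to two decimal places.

New unemployment rate ≈ 12.24%.

Initially, labor force = 165.47 + 18.78 = 184.25 million, so u = 18.78/184.25 = 10.19%.
After the first change, unemployed and labor force both rise by 6.34 → E = 165.47, U = 25.12, labor force = 190.59 million.
After the second change, employed and labor force both rise by 14.70; unemployed unchanged → E = 180.17, U = 25.12, labor force = 205.29 million.
New unemployment rate = 25.12 / 205.29 = 12.24%.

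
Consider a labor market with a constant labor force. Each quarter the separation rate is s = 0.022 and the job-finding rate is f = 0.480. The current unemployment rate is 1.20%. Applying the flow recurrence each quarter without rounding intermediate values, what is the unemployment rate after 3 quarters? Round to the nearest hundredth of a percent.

Unemployment rate after three quarters ≈ 3.99%.

With a fixed labor force, u_{t+1} = u_t + s·(1−u_t) − f·u_t = u_t·(1−s−f) + s.
Here 1−s−f = 0.498 and s = 0.022.
u_1 = 0.012000 × 0.498 + 0.022 = 0.027976.
u_2 = 0.027976 × 0.498 + 0.022 = 0.035932.
u_3 = 0.035932 × 0.498 + 0.022 = 0.039894.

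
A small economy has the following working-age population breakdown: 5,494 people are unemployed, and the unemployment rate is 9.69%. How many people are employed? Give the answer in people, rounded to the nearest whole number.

About 51,204 are employed.

Labor force = U / u = 5,494 / 0.0969 ≈ 56,698.
Employed = labor force − unemployed = 56,698 − 5,494 = 51,204.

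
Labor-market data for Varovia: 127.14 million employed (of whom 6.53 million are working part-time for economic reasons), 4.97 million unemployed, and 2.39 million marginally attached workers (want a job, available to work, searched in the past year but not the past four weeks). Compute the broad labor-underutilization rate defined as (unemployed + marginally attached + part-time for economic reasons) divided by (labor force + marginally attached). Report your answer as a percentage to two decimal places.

Labor force = 127.14 + 4.97 = 132.11 million.
Numerator = 4.97 + 2.39 + 6.53 = 13.89 million.
Denominator = 132.11 + 2.39 = 134.50 million.
Broad rate = 13.89 / 134.50 = 10.33%.

Broad underutilization rate ≈ 10.33%.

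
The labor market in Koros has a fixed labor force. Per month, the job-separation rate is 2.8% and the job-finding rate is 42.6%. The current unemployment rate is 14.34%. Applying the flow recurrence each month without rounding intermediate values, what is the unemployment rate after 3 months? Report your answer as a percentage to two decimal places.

Unemployment rate after three months ≈ 7.50%.

With a fixed labor force, u_{t+1} = u_t + s·(1−u_t) − f·u_t = u_t·(1−s−f) + s.
Here 1−s−f = 0.546 and s = 0.028.
u_1 = 0.143400 × 0.546 + 0.028 = 0.106296.
u_2 = 0.106296 × 0.546 + 0.028 = 0.086038.
u_3 = 0.086038 × 0.546 + 0.028 = 0.074977.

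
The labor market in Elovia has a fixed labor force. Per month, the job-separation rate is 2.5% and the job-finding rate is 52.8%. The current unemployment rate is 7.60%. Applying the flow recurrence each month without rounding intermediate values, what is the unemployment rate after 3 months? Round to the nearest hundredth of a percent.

With a fixed labor force, u_{t+1} = u_t + s·(1−u_t) − f·u_t = u_t·(1−s−f) + s.
Here 1−s−f = 0.447 and s = 0.025.
u_1 = 0.076000 × 0.447 + 0.025 = 0.058972.
u_2 = 0.058972 × 0.447 + 0.025 = 0.051360.
u_3 = 0.051360 × 0.447 + 0.025 = 0.047958.

Unemployment rate after three months ≈ 4.80%.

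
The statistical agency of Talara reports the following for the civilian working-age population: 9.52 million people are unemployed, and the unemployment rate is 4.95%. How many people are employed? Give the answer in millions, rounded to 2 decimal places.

About 182.80 million are employed.

Labor force = U / u = 9.52 / 0.0495 ≈ 192.32 million.
Employed = labor force − unemployed = 192.32 − 9.52 = 182.80 million.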